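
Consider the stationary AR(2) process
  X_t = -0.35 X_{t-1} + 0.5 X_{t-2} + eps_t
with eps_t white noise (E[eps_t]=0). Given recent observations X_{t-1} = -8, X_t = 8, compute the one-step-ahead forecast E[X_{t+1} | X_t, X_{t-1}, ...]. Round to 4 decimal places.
E[X_{t+1} \mid \mathcal F_t] = -6.8000

For an AR(p) model X_t = c + sum_i phi_i X_{t-i} + eps_t, the
one-step-ahead conditional mean is
  E[X_{t+1} | X_t, ...] = c + sum_i phi_i X_{t+1-i}.
Substitute known values:
  E[X_{t+1} | ...] = (-0.35) * (8) + (0.5) * (-8)
                   = -6.8000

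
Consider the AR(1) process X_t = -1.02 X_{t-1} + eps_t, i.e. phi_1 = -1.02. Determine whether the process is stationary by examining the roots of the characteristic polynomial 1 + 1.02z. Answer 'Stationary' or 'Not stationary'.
\text{Not stationary}

The AR(p) characteristic polynomial is P(z) = 1 + 1.02z.
Stationarity requires all roots to lie outside the unit circle, i.e. |z| > 1 for every root.
This is linear in z: 1 + (1.02) z = 0  =>  z = -1/(1.02) = -0.980392,  |z| = 0.980392.
Moduli of all roots: 0.9804.
All moduli strictly greater than 1? No.
Verdict: Not stationary.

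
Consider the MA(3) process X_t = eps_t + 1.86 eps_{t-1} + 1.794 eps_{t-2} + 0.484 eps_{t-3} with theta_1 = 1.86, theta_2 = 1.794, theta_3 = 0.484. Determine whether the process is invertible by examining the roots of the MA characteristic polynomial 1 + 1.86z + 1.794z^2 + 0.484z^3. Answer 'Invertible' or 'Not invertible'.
\text{Not invertible}

The MA(q) characteristic polynomial is P(z) = 1 + 1.86z + 1.794z^2 + 0.484z^3.
Invertibility requires all roots to lie outside the unit circle, i.e. |z| > 1 for every root.
Degree 3: look for a simple real root z0 first, then factor out (1 - z/z0) and solve the remaining quadratic.
Testing z0 = -2.5: P(-2.5) = 1 + (1.86)(-2.5) + (1.794)(-2.5)^2 + (0.484)(-2.5)^3
  = 1 + (-4.65) + (11.2125) + (-7.5625) = 0.  So z_0 = -2.5 is a root, |z_0| = 2.5.
Divide out the factor (1 + 0.4 z) = (1 - z/z0) (since 1/z0 = -0.4):
  P(z) = (1 + 0.4 z)(1 + (1.46) z + (1.21) z^2)
  [check: z-coef 1.46 - (-0.4) = 1.86; z^2-coef 1.21 - (-0.4)(1.46) = 1.794; z^3-coef -(-0.4)(1.21) = 0.484.]
Remaining roots from the quadratic factor 1 + (1.46) z + (1.21) z^2:
  Set 1 + (1.46) z + (1.21) z^2 = 0, i.e. a z^2 + b z + c = 0 with a = 1.21, b = 1.46, c = 1.
  Discriminant D = b^2 - 4ac = (1.46)^2 - 4*(1.21)*1 = 2.1316 - (4.84) = -2.7084.
  D < 0, so the roots are the complex-conjugate pair z = (-b +/- i sqrt(-D)) / (2a) = -0.6033 +/- 0.6801i.
  For a conjugate pair |z|^2 = z * conj(z) = (product of roots) = c/a = 1/(1.21) = 0.826446, so |z| = sqrt(0.826446) = 0.9091 for both roots.
Moduli of all roots: 2.5000, 0.9091, 0.9091.
All moduli strictly greater than 1? No.
Verdict: Not invertible.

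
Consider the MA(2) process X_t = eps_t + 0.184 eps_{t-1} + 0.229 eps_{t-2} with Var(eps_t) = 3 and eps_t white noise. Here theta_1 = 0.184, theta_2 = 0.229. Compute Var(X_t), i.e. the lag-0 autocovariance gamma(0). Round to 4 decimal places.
\gamma(0) = 3.2589

For an MA(q) process X_t = eps_t + sum_i theta_i eps_{t-i} with
Var(eps_t) = sigma^2, the variance is
  gamma(0) = sigma^2 * (1 + sum_i theta_i^2).
  sum_i theta_i^2 = (0.184)^2 + (0.229)^2 = 0.033856 + 0.052441 = 0.086297.
  gamma(0) = 3 * (1 + 0.086297) = 3 * 1.086297 = 3.258891, which rounds to 3.2589.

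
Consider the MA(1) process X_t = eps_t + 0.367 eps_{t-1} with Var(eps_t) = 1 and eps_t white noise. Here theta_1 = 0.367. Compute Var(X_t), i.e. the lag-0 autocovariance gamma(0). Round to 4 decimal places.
\gamma(0) = 1.1347

For an MA(q) process X_t = eps_t + sum_i theta_i eps_{t-i} with
Var(eps_t) = sigma^2, the variance is
  gamma(0) = sigma^2 * (1 + sum_i theta_i^2).
  sum_i theta_i^2 = (0.367)^2 = 0.134689.
  gamma(0) = 1 * (1 + 0.134689) = 1 * 1.134689 = 1.134689, which rounds to 1.1347.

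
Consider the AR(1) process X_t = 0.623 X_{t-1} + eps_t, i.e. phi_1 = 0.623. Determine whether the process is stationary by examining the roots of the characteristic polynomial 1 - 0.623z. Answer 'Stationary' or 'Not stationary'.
\text{Stationary}

The AR(p) characteristic polynomial is P(z) = 1 - 0.623z.
Stationarity requires all roots to lie outside the unit circle, i.e. |z| > 1 for every root.
This is linear in z: 1 + (-0.623) z = 0  =>  z = -1/(-0.623) = 1.605136,  |z| = 1.605136.
Moduli of all roots: 1.6051.
All moduli strictly greater than 1? Yes.
Verdict: Stationary.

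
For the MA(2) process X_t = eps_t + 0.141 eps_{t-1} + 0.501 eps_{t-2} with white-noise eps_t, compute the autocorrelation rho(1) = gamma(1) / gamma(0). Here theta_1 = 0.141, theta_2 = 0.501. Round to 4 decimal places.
\rho(1) = 0.1665

For an MA(q) process with theta_0 = 1, the autocovariance is
  gamma(k) = sigma^2 * sum_{i=0..q-k} theta_i * theta_{i+k},
and rho(k) = gamma(k) / gamma(0). Sigma^2 cancels.
  numerator   = (1)*(0.141) + (0.141)*(0.501) = 0.211641.
  denominator = (1)^2 + (0.141)^2 + (0.501)^2 = 1.270882.
  rho(1) = 0.211641 / 1.270882 = 0.1665.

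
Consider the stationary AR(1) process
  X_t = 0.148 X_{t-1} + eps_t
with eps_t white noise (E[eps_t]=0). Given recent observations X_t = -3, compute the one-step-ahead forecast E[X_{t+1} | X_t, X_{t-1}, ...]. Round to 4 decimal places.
E[X_{t+1} \mid \mathcal F_t] = -0.4440

For an AR(p) model X_t = c + sum_i phi_i X_{t-i} + eps_t, the
one-step-ahead conditional mean is
  E[X_{t+1} | X_t, ...] = c + sum_i phi_i X_{t+1-i}.
Substitute known values:
  E[X_{t+1} | ...] = (0.148) * (-3)
                   = -0.4440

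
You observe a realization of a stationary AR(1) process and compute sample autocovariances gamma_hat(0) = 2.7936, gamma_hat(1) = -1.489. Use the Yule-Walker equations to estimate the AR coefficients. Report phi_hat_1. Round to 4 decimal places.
\hat\phi_{1} = -0.5330

The Yule-Walker equations for an AR(p) process read, in matrix form,
  Gamma_p phi = r_p,   with   (Gamma_p)_{ij} = gamma(|i - j|),
                       (r_p)_i = gamma(i),   i,j = 1..p.
Substitute the sample gammas (Toeplitz matrix and right-hand side of size 1):
  Gamma_p = [[2.7936]]
  r_p     = [-1.489]
With p = 1 this is the single equation gamma(0) phi_1 = gamma(1):
  phi_hat_1 = gamma(1) / gamma(0) = -1.489 / 2.7936 = -0.5330.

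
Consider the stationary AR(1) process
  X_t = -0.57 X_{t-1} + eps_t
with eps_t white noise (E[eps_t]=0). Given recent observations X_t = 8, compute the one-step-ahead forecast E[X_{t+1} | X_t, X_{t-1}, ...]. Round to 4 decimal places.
E[X_{t+1} \mid \mathcal F_t] = -4.5600

For an AR(p) model X_t = c + sum_i phi_i X_{t-i} + eps_t, the
one-step-ahead conditional mean is
  E[X_{t+1} | X_t, ...] = c + sum_i phi_i X_{t+1-i}.
Substitute known values:
  E[X_{t+1} | ...] = (-0.57) * (8)
                   = -4.5600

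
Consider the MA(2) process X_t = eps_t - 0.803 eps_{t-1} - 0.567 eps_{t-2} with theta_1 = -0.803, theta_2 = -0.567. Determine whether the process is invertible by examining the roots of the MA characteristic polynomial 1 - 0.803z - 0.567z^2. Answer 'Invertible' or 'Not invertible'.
\text{Not invertible}

The MA(q) characteristic polynomial is P(z) = 1 - 0.803z - 0.567z^2.
Invertibility requires all roots to lie outside the unit circle, i.e. |z| > 1 for every root.
Set 1 + (-0.803) z + (-0.567) z^2 = 0, i.e. a z^2 + b z + c = 0 with a = -0.567, b = -0.803, c = 1.
Discriminant D = b^2 - 4ac = (-0.803)^2 - 4*(-0.567)*1 = 0.644809 - (-2.268) = 2.912809.
D >= 0, so the roots are real: z = (-b +/- sqrt(D)) / (2a) = (0.803 +/- 1.706695) / (-1.134).
  z_1 = (0.803 + 1.706695) / (-1.134) = -2.2131,   |z_1| = 2.2131.
  z_2 = (0.803 - 1.706695) / (-1.134) = 0.7969,   |z_2| = 0.7969.
Moduli of all roots: 2.2131, 0.7969.
All moduli strictly greater than 1? No.
Verdict: Not invertible.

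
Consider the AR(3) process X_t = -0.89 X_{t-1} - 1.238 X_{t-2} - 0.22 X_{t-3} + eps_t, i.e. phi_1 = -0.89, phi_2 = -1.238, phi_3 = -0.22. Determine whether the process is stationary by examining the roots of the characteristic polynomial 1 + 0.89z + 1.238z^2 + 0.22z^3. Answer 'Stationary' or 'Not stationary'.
\text{Not stationary}

The AR(p) characteristic polynomial is P(z) = 1 + 0.89z + 1.238z^2 + 0.22z^3.
Stationarity requires all roots to lie outside the unit circle, i.e. |z| > 1 for every root.
Degree 3: look for a simple real root z0 first, then factor out (1 - z/z0) and solve the remaining quadratic.
Testing z0 = -5: P(-5) = 1 + (0.89)(-5) + (1.238)(-5)^2 + (0.22)(-5)^3
  = 1 + (-4.45) + (30.95) + (-27.5) = 0.  So z_0 = -5 is a root, |z_0| = 5.
Divide out the factor (1 + 0.2 z) = (1 - z/z0) (since 1/z0 = -0.2):
  P(z) = (1 + 0.2 z)(1 + (0.69) z + (1.1) z^2)
  [check: z-coef 0.69 - (-0.2) = 0.89; z^2-coef 1.1 - (-0.2)(0.69) = 1.238; z^3-coef -(-0.2)(1.1) = 0.22.]
Remaining roots from the quadratic factor 1 + (0.69) z + (1.1) z^2:
  Set 1 + (0.69) z + (1.1) z^2 = 0, i.e. a z^2 + b z + c = 0 with a = 1.1, b = 0.69, c = 1.
  Discriminant D = b^2 - 4ac = (0.69)^2 - 4*(1.1)*1 = 0.4761 - (4.4) = -3.9239.
  D < 0, so the roots are the complex-conjugate pair z = (-b +/- i sqrt(-D)) / (2a) = -0.3136 +/- 0.9004i.
  For a conjugate pair |z|^2 = z * conj(z) = (product of roots) = c/a = 1/(1.1) = 0.909091, so |z| = sqrt(0.909091) = 0.9535 for both roots.
Moduli of all roots: 5.0000, 0.9535, 0.9535.
All moduli strictly greater than 1? No.
Verdict: Not stationary.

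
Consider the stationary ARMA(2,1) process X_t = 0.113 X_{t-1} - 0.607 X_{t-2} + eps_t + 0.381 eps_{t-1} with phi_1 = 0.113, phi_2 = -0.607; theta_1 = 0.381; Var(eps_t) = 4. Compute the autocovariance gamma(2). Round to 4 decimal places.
\gamma(2) = -4.4637

Multiply the model equation by X_{t-k} and take expectations. With theta_0 = psi_0 = 1 and psi_j the MA(infinity) weights, this gives
  gamma(k) - sum_i phi_i gamma(k-i) = c_k,
  c_k = sigma^2 * sum_{j=k..q} theta_j psi_{j-k}   (c_k = 0 for k > q),
using gamma(-m) = gamma(m).
psi-weights needed (psi_j = theta_j + sum_i phi_i psi_{j-i}):
  psi_1 = theta_1 + phi_1 = 0.381 + (0.113) = 0.494
Right-hand sides:
  c_0 = sigma^2 (1 + theta_1 psi_1) = 4 * (1 + (0.381)(0.494)) = 4 * 1.188214 = 4.752856
  c_1 = sigma^2 theta_1 = 4 * (0.381) = 1.524
  c_2 = 0
Equations for k = 0, 1, 2 (AR order 2, c_2 = 0):
  (E0) gamma(0) = phi_1 gamma(1) + phi_2 gamma(2) + c_0
  (E1) gamma(1) = phi_1 gamma(0) + phi_2 gamma(1) + c_1
  (E2) gamma(2) = phi_1 gamma(1) + phi_2 gamma(0)
From (E1): gamma(1) = A gamma(0) + B with
  A = phi_1 / (1 - phi_2) = 0.113 / 1.607 = 0.070317,   B = c_1 / (1 - phi_2) = 1.524 / 1.607 = 0.948351.
Insert (E2) into (E0): gamma(0) (1 - phi_2^2) = phi_1 (1 + phi_2) gamma(1) + c_0.
  phi_1 (1 + phi_2) = (0.113)(0.393) = 0.044409,   1 - phi_2^2 = 0.631551.
Replace gamma(1) by A gamma(0) + B and collect gamma(0):
  gamma(0) [0.631551 - (0.044409)(0.070317)] = (0.044409)(0.948351) + 4.752856
  gamma(0) * 0.628428 = 4.794971
  gamma(0) = 4.794971 / 0.628428 = 7.630101.
  gamma(1) = A gamma(0) + B = (0.070317)(7.630101) + (0.948351) = 1.48488.
  gamma(2) = phi_1 gamma(1) + phi_2 gamma(0) = (0.113)(1.48488) + (-0.607)(7.630101) = -4.46368.
Therefore gamma(2) = -4.4637 (to 4 decimal places).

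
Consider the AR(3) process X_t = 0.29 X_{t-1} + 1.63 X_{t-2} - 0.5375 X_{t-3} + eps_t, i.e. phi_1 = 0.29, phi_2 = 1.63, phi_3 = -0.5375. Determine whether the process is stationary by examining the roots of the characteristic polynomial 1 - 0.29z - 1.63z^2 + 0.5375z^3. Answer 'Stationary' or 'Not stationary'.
\text{Not stationary}

The AR(p) characteristic polynomial is P(z) = 1 - 0.29z - 1.63z^2 + 0.5375z^3.
Stationarity requires all roots to lie outside the unit circle, i.e. |z| > 1 for every root.
Degree 3: look for a simple real root z0 first, then factor out (1 - z/z0) and solve the remaining quadratic.
Testing z0 = 0.8: P(0.8) = 1 + (-0.29)(0.8) + (-1.63)(0.8)^2 + (0.5375)(0.8)^3
  = 1 + (-0.232) + (-1.0432) + (0.2752) = 0.  So z_0 = 0.8 is a root, |z_0| = 0.8.
Divide out the factor (1 - 1.25 z) = (1 - z/z0) (since 1/z0 = 1.25):
  P(z) = (1 - 1.25 z)(1 + (0.96) z + (-0.43) z^2)
  [check: z-coef 0.96 - (1.25) = -0.29; z^2-coef -0.43 - (1.25)(0.96) = -1.63; z^3-coef -(1.25)(-0.43) = 0.5375.]
Remaining roots from the quadratic factor 1 + (0.96) z + (-0.43) z^2:
  Set 1 + (0.96) z + (-0.43) z^2 = 0, i.e. a z^2 + b z + c = 0 with a = -0.43, b = 0.96, c = 1.
  Discriminant D = b^2 - 4ac = (0.96)^2 - 4*(-0.43)*1 = 0.9216 - (-1.72) = 2.6416.
  D >= 0, so the roots are real: z = (-b +/- sqrt(D)) / (2a) = (-0.96 +/- 1.6253) / (-0.86).
    z_1 = (-0.96 + 1.6253) / (-0.86) = -0.7736,   |z_1| = 0.7736.
    z_2 = (-0.96 - 1.6253) / (-0.86) = 3.0062,   |z_2| = 3.0062.
Moduli of all roots: 0.8000, 0.7736, 3.0062.
All moduli strictly greater than 1? No.
Verdict: Not stationary.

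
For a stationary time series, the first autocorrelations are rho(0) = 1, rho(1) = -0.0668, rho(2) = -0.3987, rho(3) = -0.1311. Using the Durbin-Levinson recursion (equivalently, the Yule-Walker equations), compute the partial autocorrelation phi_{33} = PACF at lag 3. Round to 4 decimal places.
\phi_{33} = -0.2350

The PACF at lag k is phi_{kk}, the last component of the solution
to the Yule-Walker system G_k phi = r_k where
  (G_k)_{ij} = rho(|i - j|), (r_k)_i = rho(i), i,j = 1..k.
Equivalently, Durbin-Levinson gives phi_{kk} iteratively:
  phi_{11} = rho(1)
  phi_{kk} = [rho(k) - sum_{j=1..k-1} phi_{k-1,j} rho(k-j)]
            / [1 - sum_{j=1..k-1} phi_{k-1,j} rho(j)],
  phi_{k,j} = phi_{k-1,j} - phi_{kk} phi_{k-1,k-j},  j = 1..k-1.
Step k = 1:
  phi_11 = rho(1) = -0.0668.
Step k = 2:
  phi_22 = [rho(2) - phi_11 rho(1)] / [1 - phi_11 rho(1)] = [-0.3987 - (-0.0668)(-0.0668)] / [1 - (-0.0668)(-0.0668)]
         = -0.40316224 / 0.99553776 = -0.404969.
  Update: phi_21 = phi_11 - phi_22 phi_11 = -0.0668 - (-0.404969)(-0.0668) = -0.093852.
Step k = 3:
  phi_33 = [rho(3) - phi_21 rho(2) - phi_22 rho(1)] / [1 - phi_21 rho(1) - phi_22 rho(2)]
    numerator   = -0.1311 - (-0.093852)(-0.3987) - (-0.404969)(-0.0668) = -0.19557072
    denominator = 1 - (-0.093852)(-0.0668) - (-0.404969)(-0.3987) = 0.83226943
  phi_33 = -0.19557072 / 0.83226943 = -0.235.
Therefore phi_{33} = -0.2350.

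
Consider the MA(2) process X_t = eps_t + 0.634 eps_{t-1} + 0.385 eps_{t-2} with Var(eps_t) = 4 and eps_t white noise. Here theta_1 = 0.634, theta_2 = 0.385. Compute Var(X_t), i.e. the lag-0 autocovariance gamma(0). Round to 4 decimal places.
\gamma(0) = 6.2007

For an MA(q) process X_t = eps_t + sum_i theta_i eps_{t-i} with
Var(eps_t) = sigma^2, the variance is
  gamma(0) = sigma^2 * (1 + sum_i theta_i^2).
  sum_i theta_i^2 = (0.634)^2 + (0.385)^2 = 0.401956 + 0.148225 = 0.550181.
  gamma(0) = 4 * (1 + 0.550181) = 4 * 1.550181 = 6.200724, which rounds to 6.2007.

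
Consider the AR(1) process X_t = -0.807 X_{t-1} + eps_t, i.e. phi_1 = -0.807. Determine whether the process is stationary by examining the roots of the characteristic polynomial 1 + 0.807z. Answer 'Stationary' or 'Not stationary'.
\text{Stationary}

The AR(p) characteristic polynomial is P(z) = 1 + 0.807z.
Stationarity requires all roots to lie outside the unit circle, i.e. |z| > 1 for every root.
This is linear in z: 1 + (0.807) z = 0  =>  z = -1/(0.807) = -1.239157,  |z| = 1.239157.
Moduli of all roots: 1.2392.
All moduli strictly greater than 1? Yes.
Verdict: Stationary.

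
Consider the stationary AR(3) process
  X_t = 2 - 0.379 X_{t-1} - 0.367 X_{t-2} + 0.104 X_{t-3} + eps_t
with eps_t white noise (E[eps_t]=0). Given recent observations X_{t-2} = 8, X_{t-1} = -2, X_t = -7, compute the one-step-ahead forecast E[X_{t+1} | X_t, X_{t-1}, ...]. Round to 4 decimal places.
E[X_{t+1} \mid \mathcal F_t] = 6.2190

For an AR(p) model X_t = c + sum_i phi_i X_{t-i} + eps_t, the
one-step-ahead conditional mean is
  E[X_{t+1} | X_t, ...] = c + sum_i phi_i X_{t+1-i}.
Substitute known values:
  E[X_{t+1} | ...] = 2 + (-0.379) * (-7) + (-0.367) * (-2) + (0.104) * (8)
                   = 6.2190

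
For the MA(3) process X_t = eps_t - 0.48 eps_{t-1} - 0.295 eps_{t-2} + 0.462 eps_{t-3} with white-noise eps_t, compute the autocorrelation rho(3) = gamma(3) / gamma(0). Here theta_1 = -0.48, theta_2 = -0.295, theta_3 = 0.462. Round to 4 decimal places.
\rho(3) = 0.3018

For an MA(q) process with theta_0 = 1, the autocovariance is
  gamma(k) = sigma^2 * sum_{i=0..q-k} theta_i * theta_{i+k},
and rho(k) = gamma(k) / gamma(0). Sigma^2 cancels.
  numerator   = (1)*(0.462) = 0.462.
  denominator = (1)^2 + (-0.48)^2 + (-0.295)^2 + (0.462)^2 = 1.530869.
  rho(3) = 0.462 / 1.530869 = 0.3018.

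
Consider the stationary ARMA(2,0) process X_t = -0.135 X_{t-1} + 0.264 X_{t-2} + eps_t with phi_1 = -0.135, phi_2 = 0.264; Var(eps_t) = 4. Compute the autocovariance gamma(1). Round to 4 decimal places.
\gamma(1) = -0.8161

Multiply the model equation by X_{t-k} and take expectations. With theta_0 = psi_0 = 1 and psi_j the MA(infinity) weights, this gives
  gamma(k) - sum_i phi_i gamma(k-i) = c_k,
  c_k = sigma^2 * sum_{j=k..q} theta_j psi_{j-k}   (c_k = 0 for k > q),
using gamma(-m) = gamma(m).
Pure AR (q = 0): c_0 = sigma^2 = 4, c_k = 0 for k >= 1.
Equations for k = 0, 1, 2 (AR order 2, c_2 = 0):
  (E0) gamma(0) = phi_1 gamma(1) + phi_2 gamma(2) + c_0
  (E1) gamma(1) = phi_1 gamma(0) + phi_2 gamma(1) + c_1
  (E2) gamma(2) = phi_1 gamma(1) + phi_2 gamma(0)
From (E1): gamma(1) = A gamma(0) + B with
  A = phi_1 / (1 - phi_2) = -0.135 / 0.736 = -0.183424,   B = c_1 / (1 - phi_2) = 0 / 0.736 = 0.
Insert (E2) into (E0): gamma(0) (1 - phi_2^2) = phi_1 (1 + phi_2) gamma(1) + c_0.
  phi_1 (1 + phi_2) = (-0.135)(1.264) = -0.17064,   1 - phi_2^2 = 0.930304.
Replace gamma(1) by A gamma(0) + B and collect gamma(0):
  gamma(0) [0.930304 - (-0.17064)(-0.183424)] = c_0 = 4
  gamma(0) * 0.899005 = 4
  gamma(0) = 4 / 0.899005 = 4.449366.
  gamma(1) = A gamma(0) = (-0.183424)(4.449366) = -0.81612.
Therefore gamma(1) = -0.8161 (to 4 decimal places).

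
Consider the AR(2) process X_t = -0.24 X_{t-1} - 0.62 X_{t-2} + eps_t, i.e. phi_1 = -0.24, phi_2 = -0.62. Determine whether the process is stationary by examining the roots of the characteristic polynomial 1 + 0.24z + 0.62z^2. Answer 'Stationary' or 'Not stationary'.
\text{Stationary}

The AR(p) characteristic polynomial is P(z) = 1 + 0.24z + 0.62z^2.
Stationarity requires all roots to lie outside the unit circle, i.e. |z| > 1 for every root.
Set 1 + (0.24) z + (0.62) z^2 = 0, i.e. a z^2 + b z + c = 0 with a = 0.62, b = 0.24, c = 1.
Discriminant D = b^2 - 4ac = (0.24)^2 - 4*(0.62)*1 = 0.0576 - (2.48) = -2.4224.
D < 0, so the roots are the complex-conjugate pair z = (-b +/- i sqrt(-D)) / (2a) = -0.1935 +/- 1.2552i.
For a conjugate pair |z|^2 = z * conj(z) = (product of roots) = c/a = 1/(0.62) = 1.612903, so |z| = sqrt(1.612903) = 1.27 for both roots.
Moduli of all roots: 1.2700, 1.2700.
All moduli strictly greater than 1? Yes.
Verdict: Stationary.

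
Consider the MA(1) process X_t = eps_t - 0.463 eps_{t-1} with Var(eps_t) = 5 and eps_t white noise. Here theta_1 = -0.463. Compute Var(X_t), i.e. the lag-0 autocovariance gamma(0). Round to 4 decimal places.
\gamma(0) = 6.0718

For an MA(q) process X_t = eps_t + sum_i theta_i eps_{t-i} with
Var(eps_t) = sigma^2, the variance is
  gamma(0) = sigma^2 * (1 + sum_i theta_i^2).
  sum_i theta_i^2 = (-0.463)^2 = 0.214369.
  gamma(0) = 5 * (1 + 0.214369) = 5 * 1.214369 = 6.071845, which rounds to 6.0718.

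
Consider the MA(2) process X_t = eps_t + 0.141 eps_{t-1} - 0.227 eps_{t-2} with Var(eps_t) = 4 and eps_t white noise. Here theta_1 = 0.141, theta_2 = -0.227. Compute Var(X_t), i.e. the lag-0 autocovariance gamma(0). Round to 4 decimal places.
\gamma(0) = 4.2856

For an MA(q) process X_t = eps_t + sum_i theta_i eps_{t-i} with
Var(eps_t) = sigma^2, the variance is
  gamma(0) = sigma^2 * (1 + sum_i theta_i^2).
  sum_i theta_i^2 = (0.141)^2 + (-0.227)^2 = 0.019881 + 0.051529 = 0.07141.
  gamma(0) = 4 * (1 + 0.07141) = 4 * 1.07141 = 4.28564, which rounds to 4.2856.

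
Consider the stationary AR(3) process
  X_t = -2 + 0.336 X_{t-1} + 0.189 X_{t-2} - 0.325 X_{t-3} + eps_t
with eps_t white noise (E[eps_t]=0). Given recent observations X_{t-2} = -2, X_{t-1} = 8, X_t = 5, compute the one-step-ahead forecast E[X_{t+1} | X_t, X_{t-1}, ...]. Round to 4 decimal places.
E[X_{t+1} \mid \mathcal F_t] = 1.8420

For an AR(p) model X_t = c + sum_i phi_i X_{t-i} + eps_t, the
one-step-ahead conditional mean is
  E[X_{t+1} | X_t, ...] = c + sum_i phi_i X_{t+1-i}.
Substitute known values:
  E[X_{t+1} | ...] = -2 + (0.336) * (5) + (0.189) * (8) + (-0.325) * (-2)
                   = 1.8420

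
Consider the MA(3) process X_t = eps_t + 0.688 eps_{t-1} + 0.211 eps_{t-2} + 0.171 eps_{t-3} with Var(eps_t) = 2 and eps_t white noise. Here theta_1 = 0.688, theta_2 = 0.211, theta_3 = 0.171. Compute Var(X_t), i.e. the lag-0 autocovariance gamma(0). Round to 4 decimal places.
\gamma(0) = 3.0942

For an MA(q) process X_t = eps_t + sum_i theta_i eps_{t-i} with
Var(eps_t) = sigma^2, the variance is
  gamma(0) = sigma^2 * (1 + sum_i theta_i^2).
  sum_i theta_i^2 = (0.688)^2 + (0.211)^2 + (0.171)^2 = 0.473344 + 0.044521 + 0.029241 = 0.547106.
  gamma(0) = 2 * (1 + 0.547106) = 2 * 1.547106 = 3.094212, which rounds to 3.0942.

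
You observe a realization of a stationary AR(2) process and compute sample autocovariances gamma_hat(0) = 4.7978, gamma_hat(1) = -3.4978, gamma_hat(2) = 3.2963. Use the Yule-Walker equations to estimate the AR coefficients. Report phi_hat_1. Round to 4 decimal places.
\hat\phi_{1} = -0.4870

The Yule-Walker equations for an AR(p) process read, in matrix form,
  Gamma_p phi = r_p,   with   (Gamma_p)_{ij} = gamma(|i - j|),
                       (r_p)_i = gamma(i),   i,j = 1..p.
Substitute the sample gammas (Toeplitz matrix and right-hand side of size 2):
  Gamma_p = [[4.7978, -3.4978], [-3.4978, 4.7978]]
  r_p     = [-3.4978, 3.2963]
Written out:
  4.7978 phi_1 - 3.4978 phi_2 = -3.4978
  -3.4978 phi_1 + 4.7978 phi_2 = 3.2963
Solve by Cramer's rule:
  det = gamma(0)^2 - gamma(1)^2 = (4.7978)^2 - (-3.4978)^2 = 23.01888484 - 12.23460484 = 10.78428
  phi_hat_1 = [gamma(1) gamma(0) - gamma(1) gamma(2)] / det = [(-3.4978)(4.7978) - (-3.4978)(3.2963)] / 10.78428 = -5.2519467 / 10.78428 = -0.487
  phi_hat_2 = [gamma(0) gamma(2) - gamma(1)^2] / det = [(4.7978)(3.2963) - (-3.4978)^2] / 10.78428 = 3.5803833 / 10.78428 = 0.332
So phi_hat = [-0.4870, 0.3320].
Therefore phi_hat_1 = -0.4870.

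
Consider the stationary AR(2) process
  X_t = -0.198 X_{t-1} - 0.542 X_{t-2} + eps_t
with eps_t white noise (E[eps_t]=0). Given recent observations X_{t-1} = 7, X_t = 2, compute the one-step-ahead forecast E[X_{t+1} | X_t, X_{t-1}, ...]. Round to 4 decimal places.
E[X_{t+1} \mid \mathcal F_t] = -4.1900

For an AR(p) model X_t = c + sum_i phi_i X_{t-i} + eps_t, the
one-step-ahead conditional mean is
  E[X_{t+1} | X_t, ...] = c + sum_i phi_i X_{t+1-i}.
Substitute known values:
  E[X_{t+1} | ...] = (-0.198) * (2) + (-0.542) * (7)
                   = -4.1900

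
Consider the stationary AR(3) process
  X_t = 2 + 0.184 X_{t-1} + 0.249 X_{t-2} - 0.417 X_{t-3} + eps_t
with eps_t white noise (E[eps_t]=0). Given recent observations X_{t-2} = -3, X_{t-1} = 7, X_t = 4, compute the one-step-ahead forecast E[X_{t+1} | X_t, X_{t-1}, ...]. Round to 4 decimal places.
E[X_{t+1} \mid \mathcal F_t] = 5.7300

For an AR(p) model X_t = c + sum_i phi_i X_{t-i} + eps_t, the
one-step-ahead conditional mean is
  E[X_{t+1} | X_t, ...] = c + sum_i phi_i X_{t+1-i}.
Substitute known values:
  E[X_{t+1} | ...] = 2 + (0.184) * (4) + (0.249) * (7) + (-0.417) * (-3)
                   = 5.7300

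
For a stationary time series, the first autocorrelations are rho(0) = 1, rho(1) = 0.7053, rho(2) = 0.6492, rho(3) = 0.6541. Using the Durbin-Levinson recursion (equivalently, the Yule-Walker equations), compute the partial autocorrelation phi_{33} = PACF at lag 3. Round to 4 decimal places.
\phi_{33} = 0.2660

The PACF at lag k is phi_{kk}, the last component of the solution
to the Yule-Walker system G_k phi = r_k where
  (G_k)_{ij} = rho(|i - j|), (r_k)_i = rho(i), i,j = 1..k.
Equivalently, Durbin-Levinson gives phi_{kk} iteratively:
  phi_{11} = rho(1)
  phi_{kk} = [rho(k) - sum_{j=1..k-1} phi_{k-1,j} rho(k-j)]
            / [1 - sum_{j=1..k-1} phi_{k-1,j} rho(j)],
  phi_{k,j} = phi_{k-1,j} - phi_{kk} phi_{k-1,k-j},  j = 1..k-1.
Step k = 1:
  phi_11 = rho(1) = 0.7053.
Step k = 2:
  phi_22 = [rho(2) - phi_11 rho(1)] / [1 - phi_11 rho(1)] = [0.6492 - (0.7053)(0.7053)] / [1 - (0.7053)(0.7053)]
         = 0.15175191 / 0.50255191 = 0.301963.
  Update: phi_21 = phi_11 - phi_22 phi_11 = 0.7053 - (0.301963)(0.7053) = 0.492326.
Step k = 3:
  phi_33 = [rho(3) - phi_21 rho(2) - phi_22 rho(1)] / [1 - phi_21 rho(1) - phi_22 rho(2)]
    numerator   = 0.6541 - (0.492326)(0.6492) - (0.301963)(0.7053) = 0.12150787
    denominator = 1 - (0.492326)(0.7053) - (0.301963)(0.6492) = 0.4567285
  phi_33 = 0.12150787 / 0.4567285 = 0.266.
Therefore phi_{33} = 0.2660.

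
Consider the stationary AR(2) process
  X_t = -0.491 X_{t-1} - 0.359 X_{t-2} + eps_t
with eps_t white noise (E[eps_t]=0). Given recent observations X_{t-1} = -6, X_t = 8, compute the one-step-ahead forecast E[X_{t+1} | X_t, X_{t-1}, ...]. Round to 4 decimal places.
E[X_{t+1} \mid \mathcal F_t] = -1.7740

For an AR(p) model X_t = c + sum_i phi_i X_{t-i} + eps_t, the
one-step-ahead conditional mean is
  E[X_{t+1} | X_t, ...] = c + sum_i phi_i X_{t+1-i}.
Substitute known values:
  E[X_{t+1} | ...] = (-0.491) * (8) + (-0.359) * (-6)
                   = -1.7740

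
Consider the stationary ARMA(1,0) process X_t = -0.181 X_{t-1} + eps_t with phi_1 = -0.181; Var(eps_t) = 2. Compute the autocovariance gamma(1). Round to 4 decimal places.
\gamma(1) = -0.3743

Multiply the model equation by X_{t-k} and take expectations. With theta_0 = psi_0 = 1 and psi_j the MA(infinity) weights, this gives
  gamma(k) - sum_i phi_i gamma(k-i) = c_k,
  c_k = sigma^2 * sum_{j=k..q} theta_j psi_{j-k}   (c_k = 0 for k > q),
using gamma(-m) = gamma(m).
Pure AR (q = 0): c_0 = sigma^2 = 2, c_k = 0 for k >= 1.
Equations for k = 0 and k = 1 (AR order 1):
  gamma(0) = phi_1 gamma(1) + c_0
  gamma(1) = phi_1 gamma(0) + c_1
Substituting the second into the first: gamma(0) (1 - phi_1^2) = c_0 + phi_1 c_1, so
  gamma(0) = c_0 / (1 - phi_1^2) = 2 / (1 - (-0.181)^2) = 2 / 0.967239 = 2.067741.
  gamma(1) = phi_1 gamma(0) = (-0.181)(2.067741) = -0.374261.
Therefore gamma(1) = -0.3743 (to 4 decimal places).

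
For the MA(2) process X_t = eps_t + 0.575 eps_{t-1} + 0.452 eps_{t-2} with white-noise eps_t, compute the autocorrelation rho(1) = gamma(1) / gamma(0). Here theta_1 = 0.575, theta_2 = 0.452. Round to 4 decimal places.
\rho(1) = 0.5439

For an MA(q) process with theta_0 = 1, the autocovariance is
  gamma(k) = sigma^2 * sum_{i=0..q-k} theta_i * theta_{i+k},
and rho(k) = gamma(k) / gamma(0). Sigma^2 cancels.
  numerator   = (1)*(0.575) + (0.575)*(0.452) = 0.8349.
  denominator = (1)^2 + (0.575)^2 + (0.452)^2 = 1.534929.
  rho(1) = 0.8349 / 1.534929 = 0.5439.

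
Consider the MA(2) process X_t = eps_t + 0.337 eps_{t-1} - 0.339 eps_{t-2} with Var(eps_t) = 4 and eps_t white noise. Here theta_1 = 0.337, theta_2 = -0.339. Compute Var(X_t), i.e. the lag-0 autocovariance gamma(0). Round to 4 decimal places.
\gamma(0) = 4.9140

For an MA(q) process X_t = eps_t + sum_i theta_i eps_{t-i} with
Var(eps_t) = sigma^2, the variance is
  gamma(0) = sigma^2 * (1 + sum_i theta_i^2).
  sum_i theta_i^2 = (0.337)^2 + (-0.339)^2 = 0.113569 + 0.114921 = 0.22849.
  gamma(0) = 4 * (1 + 0.22849) = 4 * 1.22849 = 4.91396, which rounds to 4.9140.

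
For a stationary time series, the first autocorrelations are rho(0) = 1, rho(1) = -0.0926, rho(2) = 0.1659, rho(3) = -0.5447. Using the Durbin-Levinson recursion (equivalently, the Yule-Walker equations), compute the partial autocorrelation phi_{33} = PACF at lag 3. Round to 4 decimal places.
\phi_{33} = -0.5350

The PACF at lag k is phi_{kk}, the last component of the solution
to the Yule-Walker system G_k phi = r_k where
  (G_k)_{ij} = rho(|i - j|), (r_k)_i = rho(i), i,j = 1..k.
Equivalently, Durbin-Levinson gives phi_{kk} iteratively:
  phi_{11} = rho(1)
  phi_{kk} = [rho(k) - sum_{j=1..k-1} phi_{k-1,j} rho(k-j)]
            / [1 - sum_{j=1..k-1} phi_{k-1,j} rho(j)],
  phi_{k,j} = phi_{k-1,j} - phi_{kk} phi_{k-1,k-j},  j = 1..k-1.
Step k = 1:
  phi_11 = rho(1) = -0.0926.
Step k = 2:
  phi_22 = [rho(2) - phi_11 rho(1)] / [1 - phi_11 rho(1)] = [0.1659 - (-0.0926)(-0.0926)] / [1 - (-0.0926)(-0.0926)]
         = 0.15732524 / 0.99142524 = 0.158686.
  Update: phi_21 = phi_11 - phi_22 phi_11 = -0.0926 - (0.158686)(-0.0926) = -0.077906.
Step k = 3:
  phi_33 = [rho(3) - phi_21 rho(2) - phi_22 rho(1)] / [1 - phi_21 rho(1) - phi_22 rho(2)]
    numerator   = -0.5447 - (-0.077906)(0.1659) - (0.158686)(-0.0926) = -0.51708113
    denominator = 1 - (-0.077906)(-0.0926) - (0.158686)(0.1659) = 0.96645994
  phi_33 = -0.51708113 / 0.96645994 = -0.535.
Therefore phi_{33} = -0.5350.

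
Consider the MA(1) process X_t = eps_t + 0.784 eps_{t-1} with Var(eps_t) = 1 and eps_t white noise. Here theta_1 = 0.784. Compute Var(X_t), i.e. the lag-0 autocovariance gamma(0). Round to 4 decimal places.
\gamma(0) = 1.6147

For an MA(q) process X_t = eps_t + sum_i theta_i eps_{t-i} with
Var(eps_t) = sigma^2, the variance is
  gamma(0) = sigma^2 * (1 + sum_i theta_i^2).
  sum_i theta_i^2 = (0.784)^2 = 0.614656.
  gamma(0) = 1 * (1 + 0.614656) = 1 * 1.614656 = 1.614656, which rounds to 1.6147.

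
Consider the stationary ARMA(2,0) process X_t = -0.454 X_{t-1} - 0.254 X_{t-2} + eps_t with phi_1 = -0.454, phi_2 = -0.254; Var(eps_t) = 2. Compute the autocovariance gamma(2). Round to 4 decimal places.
\gamma(2) = -0.2205

Multiply the model equation by X_{t-k} and take expectations. With theta_0 = psi_0 = 1 and psi_j the MA(infinity) weights, this gives
  gamma(k) - sum_i phi_i gamma(k-i) = c_k,
  c_k = sigma^2 * sum_{j=k..q} theta_j psi_{j-k}   (c_k = 0 for k > q),
using gamma(-m) = gamma(m).
Pure AR (q = 0): c_0 = sigma^2 = 2, c_k = 0 for k >= 1.
Equations for k = 0, 1, 2 (AR order 2, c_2 = 0):
  (E0) gamma(0) = phi_1 gamma(1) + phi_2 gamma(2) + c_0
  (E1) gamma(1) = phi_1 gamma(0) + phi_2 gamma(1) + c_1
  (E2) gamma(2) = phi_1 gamma(1) + phi_2 gamma(0)
From (E1): gamma(1) = A gamma(0) + B with
  A = phi_1 / (1 - phi_2) = -0.454 / 1.254 = -0.362041,   B = c_1 / (1 - phi_2) = 0 / 1.254 = 0.
Insert (E2) into (E0): gamma(0) (1 - phi_2^2) = phi_1 (1 + phi_2) gamma(1) + c_0.
  phi_1 (1 + phi_2) = (-0.454)(0.746) = -0.338684,   1 - phi_2^2 = 0.935484.
Replace gamma(1) by A gamma(0) + B and collect gamma(0):
  gamma(0) [0.935484 - (-0.338684)(-0.362041)] = c_0 = 2
  gamma(0) * 0.812866 = 2
  gamma(0) = 2 / 0.812866 = 2.460429.
  gamma(1) = A gamma(0) = (-0.362041)(2.460429) = -0.890777.
  gamma(2) = phi_1 gamma(1) + phi_2 gamma(0) = (-0.454)(-0.890777) + (-0.254)(2.460429) = -0.220536.
Therefore gamma(2) = -0.2205 (to 4 decimal places).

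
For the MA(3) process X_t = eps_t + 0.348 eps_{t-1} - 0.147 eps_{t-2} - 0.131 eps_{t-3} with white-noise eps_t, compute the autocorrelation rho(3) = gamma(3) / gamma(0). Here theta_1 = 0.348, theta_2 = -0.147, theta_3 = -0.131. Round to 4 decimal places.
\rho(3) = -0.1129

For an MA(q) process with theta_0 = 1, the autocovariance is
  gamma(k) = sigma^2 * sum_{i=0..q-k} theta_i * theta_{i+k},
and rho(k) = gamma(k) / gamma(0). Sigma^2 cancels.
  numerator   = (1)*(-0.131) = -0.131.
  denominator = (1)^2 + (0.348)^2 + (-0.147)^2 + (-0.131)^2 = 1.159874.
  rho(3) = -0.131 / 1.159874 = -0.1129.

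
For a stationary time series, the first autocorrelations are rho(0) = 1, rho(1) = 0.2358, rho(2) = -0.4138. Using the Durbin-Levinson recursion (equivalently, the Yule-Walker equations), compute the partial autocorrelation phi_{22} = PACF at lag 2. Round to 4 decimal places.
\phi_{22} = -0.4970

The PACF at lag k is phi_{kk}, the last component of the solution
to the Yule-Walker system G_k phi = r_k where
  (G_k)_{ij} = rho(|i - j|), (r_k)_i = rho(i), i,j = 1..k.
Equivalently, Durbin-Levinson gives phi_{kk} iteratively:
  phi_{11} = rho(1)
  phi_{kk} = [rho(k) - sum_{j=1..k-1} phi_{k-1,j} rho(k-j)]
            / [1 - sum_{j=1..k-1} phi_{k-1,j} rho(j)],
  phi_{k,j} = phi_{k-1,j} - phi_{kk} phi_{k-1,k-j},  j = 1..k-1.
Step k = 1:
  phi_11 = rho(1) = 0.2358.
Step k = 2:
  phi_22 = [rho(2) - phi_11 rho(1)] / [1 - phi_11 rho(1)] = [-0.4138 - (0.2358)(0.2358)] / [1 - (0.2358)(0.2358)]
         = -0.46940164 / 0.94439836 = -0.497.
Therefore phi_{22} = -0.4970.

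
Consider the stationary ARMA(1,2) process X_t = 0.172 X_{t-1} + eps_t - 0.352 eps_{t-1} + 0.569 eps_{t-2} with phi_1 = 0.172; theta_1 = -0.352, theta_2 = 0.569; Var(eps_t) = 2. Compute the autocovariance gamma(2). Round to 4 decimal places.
\gamma(2) = 1.0604

Multiply the model equation by X_{t-k} and take expectations. With theta_0 = psi_0 = 1 and psi_j the MA(infinity) weights, this gives
  gamma(k) - sum_i phi_i gamma(k-i) = c_k,
  c_k = sigma^2 * sum_{j=k..q} theta_j psi_{j-k}   (c_k = 0 for k > q),
using gamma(-m) = gamma(m).
psi-weights needed (psi_j = theta_j + sum_i phi_i psi_{j-i}):
  psi_1 = theta_1 + phi_1 = -0.352 + (0.172) = -0.18
  psi_2 = theta_2 + phi_1 psi_1 = 0.569 + (0.172)(-0.18) = 0.53804
Right-hand sides:
  c_0 = sigma^2 (1 + theta_1 psi_1 + theta_2 psi_2) = 2 * (1 + (-0.352)(-0.18) + (0.569)(0.53804)) = 2 * 1.369505 = 2.73901
  c_1 = sigma^2 (theta_1 + theta_2 psi_1) = 2 * (-0.352 + (0.569)(-0.18)) = -0.90884
  c_2 = sigma^2 theta_2 = 2 * (0.569) = 1.138
Equations for k = 0 and k = 1 (AR order 1):
  gamma(0) = phi_1 gamma(1) + c_0
  gamma(1) = phi_1 gamma(0) + c_1
Substituting the second into the first: gamma(0) (1 - phi_1^2) = c_0 + phi_1 c_1, so
  gamma(0) = (c_0 + phi_1 c_1) / (1 - phi_1^2) = (2.73901 + (0.172)(-0.90884)) / (1 - (0.172)^2) = 2.582689 / 0.970416 = 2.661425.
  gamma(1) = phi_1 gamma(0) + c_1 = (0.172)(2.661425) + (-0.90884) = -0.451075.
For k = 2: gamma(2) = phi_1 gamma(1) + c_2
  = (0.172)(-0.451075) + (1.138) = 1.060415.
Therefore gamma(2) = 1.0604 (to 4 decimal places).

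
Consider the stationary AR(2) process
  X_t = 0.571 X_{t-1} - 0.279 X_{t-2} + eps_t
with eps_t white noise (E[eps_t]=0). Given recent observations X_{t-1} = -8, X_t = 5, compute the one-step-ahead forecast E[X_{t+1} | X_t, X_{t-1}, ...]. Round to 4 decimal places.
E[X_{t+1} \mid \mathcal F_t] = 5.0870

For an AR(p) model X_t = c + sum_i phi_i X_{t-i} + eps_t, the
one-step-ahead conditional mean is
  E[X_{t+1} | X_t, ...] = c + sum_i phi_i X_{t+1-i}.
Substitute known values:
  E[X_{t+1} | ...] = (0.571) * (5) + (-0.279) * (-8)
                   = 5.0870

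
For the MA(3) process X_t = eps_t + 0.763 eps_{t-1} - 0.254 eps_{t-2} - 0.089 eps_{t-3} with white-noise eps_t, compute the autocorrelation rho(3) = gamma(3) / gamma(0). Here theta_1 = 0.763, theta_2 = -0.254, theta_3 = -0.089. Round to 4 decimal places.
\rho(3) = -0.0538

For an MA(q) process with theta_0 = 1, the autocovariance is
  gamma(k) = sigma^2 * sum_{i=0..q-k} theta_i * theta_{i+k},
and rho(k) = gamma(k) / gamma(0). Sigma^2 cancels.
  numerator   = (1)*(-0.089) = -0.089.
  denominator = (1)^2 + (0.763)^2 + (-0.254)^2 + (-0.089)^2 = 1.654606.
  rho(3) = -0.089 / 1.654606 = -0.0538.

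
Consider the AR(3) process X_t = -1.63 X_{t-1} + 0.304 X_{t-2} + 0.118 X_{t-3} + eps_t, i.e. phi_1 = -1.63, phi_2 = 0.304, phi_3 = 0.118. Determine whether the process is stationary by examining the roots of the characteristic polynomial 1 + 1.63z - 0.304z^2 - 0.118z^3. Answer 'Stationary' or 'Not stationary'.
\text{Not stationary}

The AR(p) characteristic polynomial is P(z) = 1 + 1.63z - 0.304z^2 - 0.118z^3.
Stationarity requires all roots to lie outside the unit circle, i.e. |z| > 1 for every root.
Degree 3: look for a simple real root z0 first, then factor out (1 - z/z0) and solve the remaining quadratic.
Testing z0 = -5: P(-5) = 1 + (1.63)(-5) + (-0.304)(-5)^2 + (-0.118)(-5)^3
  = 1 + (-8.15) + (-7.6) + (14.75) = 0.  So z_0 = -5 is a root, |z_0| = 5.
Divide out the factor (1 + 0.2 z) = (1 - z/z0) (since 1/z0 = -0.2):
  P(z) = (1 + 0.2 z)(1 + (1.43) z + (-0.59) z^2)
  [check: z-coef 1.43 - (-0.2) = 1.63; z^2-coef -0.59 - (-0.2)(1.43) = -0.304; z^3-coef -(-0.2)(-0.59) = -0.118.]
Remaining roots from the quadratic factor 1 + (1.43) z + (-0.59) z^2:
  Set 1 + (1.43) z + (-0.59) z^2 = 0, i.e. a z^2 + b z + c = 0 with a = -0.59, b = 1.43, c = 1.
  Discriminant D = b^2 - 4ac = (1.43)^2 - 4*(-0.59)*1 = 2.0449 - (-2.36) = 4.4049.
  D >= 0, so the roots are real: z = (-b +/- sqrt(D)) / (2a) = (-1.43 +/- 2.098785) / (-1.18).
    z_1 = (-1.43 + 2.098785) / (-1.18) = -0.5668,   |z_1| = 0.5668.
    z_2 = (-1.43 - 2.098785) / (-1.18) = 2.9905,   |z_2| = 2.9905.
Moduli of all roots: 5.0000, 0.5668, 2.9905.
All moduli strictly greater than 1? No.
Verdict: Not stationary.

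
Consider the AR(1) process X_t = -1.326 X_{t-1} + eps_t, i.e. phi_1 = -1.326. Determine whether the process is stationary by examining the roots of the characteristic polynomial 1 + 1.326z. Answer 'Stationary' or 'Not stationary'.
\text{Not stationary}

The AR(p) characteristic polynomial is P(z) = 1 + 1.326z.
Stationarity requires all roots to lie outside the unit circle, i.e. |z| > 1 for every root.
This is linear in z: 1 + (1.326) z = 0  =>  z = -1/(1.326) = -0.754148,  |z| = 0.754148.
Moduli of all roots: 0.7541.
All moduli strictly greater than 1? No.
Verdict: Not stationary.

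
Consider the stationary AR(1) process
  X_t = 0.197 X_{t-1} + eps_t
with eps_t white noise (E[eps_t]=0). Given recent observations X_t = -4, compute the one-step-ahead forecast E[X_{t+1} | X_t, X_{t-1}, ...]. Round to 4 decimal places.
E[X_{t+1} \mid \mathcal F_t] = -0.7880

For an AR(p) model X_t = c + sum_i phi_i X_{t-i} + eps_t, the
one-step-ahead conditional mean is
  E[X_{t+1} | X_t, ...] = c + sum_i phi_i X_{t+1-i}.
Substitute known values:
  E[X_{t+1} | ...] = (0.197) * (-4)
                   = -0.7880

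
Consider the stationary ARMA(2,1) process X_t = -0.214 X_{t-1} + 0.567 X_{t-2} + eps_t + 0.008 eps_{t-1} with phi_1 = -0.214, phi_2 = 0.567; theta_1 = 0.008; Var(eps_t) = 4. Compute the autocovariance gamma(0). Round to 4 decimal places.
\gamma(0) = 7.7395

Multiply the model equation by X_{t-k} and take expectations. With theta_0 = psi_0 = 1 and psi_j the MA(infinity) weights, this gives
  gamma(k) - sum_i phi_i gamma(k-i) = c_k,
  c_k = sigma^2 * sum_{j=k..q} theta_j psi_{j-k}   (c_k = 0 for k > q),
using gamma(-m) = gamma(m).
psi-weights needed (psi_j = theta_j + sum_i phi_i psi_{j-i}):
  psi_1 = theta_1 + phi_1 = 0.008 + (-0.214) = -0.206
Right-hand sides:
  c_0 = sigma^2 (1 + theta_1 psi_1) = 4 * (1 + (0.008)(-0.206)) = 4 * 0.998352 = 3.993408
  c_1 = sigma^2 theta_1 = 4 * (0.008) = 0.032
  c_2 = 0
Equations for k = 0, 1, 2 (AR order 2, c_2 = 0):
  (E0) gamma(0) = phi_1 gamma(1) + phi_2 gamma(2) + c_0
  (E1) gamma(1) = phi_1 gamma(0) + phi_2 gamma(1) + c_1
  (E2) gamma(2) = phi_1 gamma(1) + phi_2 gamma(0)
From (E1): gamma(1) = A gamma(0) + B with
  A = phi_1 / (1 - phi_2) = -0.214 / 0.433 = -0.494226,   B = c_1 / (1 - phi_2) = 0.032 / 0.433 = 0.073903.
Insert (E2) into (E0): gamma(0) (1 - phi_2^2) = phi_1 (1 + phi_2) gamma(1) + c_0.
  phi_1 (1 + phi_2) = (-0.214)(1.567) = -0.335338,   1 - phi_2^2 = 0.678511.
Replace gamma(1) by A gamma(0) + B and collect gamma(0):
  gamma(0) [0.678511 - (-0.335338)(-0.494226)] = (-0.335338)(0.073903) + 3.993408
  gamma(0) * 0.512778 = 3.968626
  gamma(0) = 3.968626 / 0.512778 = 7.739459.
Therefore gamma(0) = 7.7395 (to 4 decimal places).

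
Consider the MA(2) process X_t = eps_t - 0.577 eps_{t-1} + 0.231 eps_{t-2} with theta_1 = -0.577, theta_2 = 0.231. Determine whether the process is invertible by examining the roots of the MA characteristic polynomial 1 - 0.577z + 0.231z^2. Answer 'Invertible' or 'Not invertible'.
\text{Invertible}

The MA(q) characteristic polynomial is P(z) = 1 - 0.577z + 0.231z^2.
Invertibility requires all roots to lie outside the unit circle, i.e. |z| > 1 for every root.
Set 1 + (-0.577) z + (0.231) z^2 = 0, i.e. a z^2 + b z + c = 0 with a = 0.231, b = -0.577, c = 1.
Discriminant D = b^2 - 4ac = (-0.577)^2 - 4*(0.231)*1 = 0.332929 - (0.924) = -0.591071.
D < 0, so the roots are the complex-conjugate pair z = (-b +/- i sqrt(-D)) / (2a) = 1.2489 +/- 1.6641i.
For a conjugate pair |z|^2 = z * conj(z) = (product of roots) = c/a = 1/(0.231) = 4.329004, so |z| = sqrt(4.329004) = 2.0806 for both roots.
Moduli of all roots: 2.0806, 2.0806.
All moduli strictly greater than 1? Yes.
Verdict: Invertible.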